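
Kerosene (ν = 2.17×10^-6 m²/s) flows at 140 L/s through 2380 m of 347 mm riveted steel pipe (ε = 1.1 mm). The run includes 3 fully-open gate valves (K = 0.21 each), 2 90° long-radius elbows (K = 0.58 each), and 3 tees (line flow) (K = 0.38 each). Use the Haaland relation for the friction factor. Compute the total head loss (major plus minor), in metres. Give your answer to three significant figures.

H_L ≈ 21.1 m

V = 4Q/(πD²) = 1.480 m/s; V²/2g = 0.1117 m
Re = 2.37×10^5, ε/D = 0.00317 → f = 0.02712 (Haaland)
Major: h_f = f(L/D)·V²/2g = 0.02712·6859·0.1117 = 20.78 m
Minor: ΣK = 2.93; h_m = ΣK·V²/2g = 0.3273 m
Total H_L = 20.78 + 0.3273 = 21.10 m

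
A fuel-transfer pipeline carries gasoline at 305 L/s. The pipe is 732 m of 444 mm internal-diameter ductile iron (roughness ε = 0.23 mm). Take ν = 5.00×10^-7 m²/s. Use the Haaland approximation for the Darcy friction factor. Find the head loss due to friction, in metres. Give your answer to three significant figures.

h_f ≈ 5.58 m

V = 4Q/(πD²) = 4·0.305/(π·0.444²) = 1.970 m/s
Re = VD/ν = 1.970·0.444/5.00×10^-7 = 1.75×10^6 → turbulent
ε/D = 0.23/444 = 5.18×10^-4
Haaland: f = 0.01712
h_f = f(L/D)V²/(2g) = 0.01712·(732/0.444)·1.970²/(2·9.81) = 5.581 m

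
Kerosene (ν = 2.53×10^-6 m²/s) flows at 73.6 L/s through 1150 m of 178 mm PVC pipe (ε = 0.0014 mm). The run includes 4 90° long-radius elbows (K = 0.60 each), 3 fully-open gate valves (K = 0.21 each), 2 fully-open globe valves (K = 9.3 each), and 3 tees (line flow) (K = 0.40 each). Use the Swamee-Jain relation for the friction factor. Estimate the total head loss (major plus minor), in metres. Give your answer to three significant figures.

H_L ≈ 54.8 m

V = 4Q/(πD²) = 2.958 m/s; V²/2g = 0.4459 m
Re = 2.08×10^5, ε/D = 7.87×10^-6 → f = 0.01549 (Swamee-Jain)
Major: h_f = f(L/D)·V²/2g = 0.01549·6461·0.4459 = 44.61 m
Minor: ΣK = 22.8; h_m = ΣK·V²/2g = 10.18 m
Total H_L = 44.61 + 10.18 = 54.79 m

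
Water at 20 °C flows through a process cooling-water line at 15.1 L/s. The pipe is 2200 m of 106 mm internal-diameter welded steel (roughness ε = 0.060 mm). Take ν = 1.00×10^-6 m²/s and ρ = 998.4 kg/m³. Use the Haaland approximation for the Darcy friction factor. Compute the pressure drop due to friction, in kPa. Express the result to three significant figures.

Δp ≈ 580 kPa

V = 4Q/(πD²) = 4·0.0151/(π·0.106²) = 1.711 m/s
Re = VD/ν = 1.711·0.106/1.00×10^-6 = 1.81×10^5 → turbulent
ε/D = 0.060/106 = 5.66×10^-4
Haaland: f = 0.01913
h_f = f(L/D)V²/(2g) = 0.01913·(2200/0.106)·1.711²/(2·9.81) = 59.25 m
Δp = ρg·h_f = 998.4·9.81·59.25 = 580.3 kPa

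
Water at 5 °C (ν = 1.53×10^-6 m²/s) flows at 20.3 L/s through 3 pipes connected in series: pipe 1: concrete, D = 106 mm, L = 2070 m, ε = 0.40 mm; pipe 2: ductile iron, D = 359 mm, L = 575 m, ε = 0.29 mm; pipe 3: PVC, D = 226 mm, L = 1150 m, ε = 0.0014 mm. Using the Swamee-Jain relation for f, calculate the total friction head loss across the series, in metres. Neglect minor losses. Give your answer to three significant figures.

Pipe 1: V = 2.300 m/s, Re = 1.59×10^5, ε/D = 0.00377, f = 0.02886, h_1 = f(L/D)V²/2g = 152.0 m
Pipe 2: V = 0.2005 m/s, Re = 4.71×10^4, ε/D = 8.08×10^-4, f = 0.02382, h_2 = f(L/D)V²/2g = 0.07821 m
Pipe 3: V = 0.5060 m/s, Re = 7.47×10^4, ε/D = 6.19×10^-6, f = 0.01903, h_3 = f(L/D)V²/2g = 1.264 m
Series → Q common, losses add: H = Σh = 153.3 m

H ≈ 153 m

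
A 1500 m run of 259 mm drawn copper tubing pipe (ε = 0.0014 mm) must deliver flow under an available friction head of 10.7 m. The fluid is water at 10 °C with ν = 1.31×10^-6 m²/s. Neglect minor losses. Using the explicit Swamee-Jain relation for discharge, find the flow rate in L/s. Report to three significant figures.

Q ≈ 83.6 L/s

Swamee-Jain (Type II): Q = -0.965·√(gD⁵h_f/L)·ln[ε/(3.7D) + √(3.17ν²L/(gD³h_f))]
√(gD⁵h_f/L) = √(9.81·0.259⁵·10.7/1500) = 0.009031
ε/(3.7D) = 1.46×10^-6; √(3.17ν²L/(gD³h_f)) = 6.69×10^-5
Q = -0.965·0.009031·ln(6.835×10^-5) = 0.08358 m³/s
Check: V = 1.59 m/s, Re = 3.14×10^5, f = 0.01432, h_f = 10.6 m ≈ 10.7 m ✓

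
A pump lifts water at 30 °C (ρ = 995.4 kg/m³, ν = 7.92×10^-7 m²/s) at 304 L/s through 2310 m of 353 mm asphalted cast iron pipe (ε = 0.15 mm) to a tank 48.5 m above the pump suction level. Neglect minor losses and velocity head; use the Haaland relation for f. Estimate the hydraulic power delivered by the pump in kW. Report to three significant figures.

V = 4Q/(πD²) = 3.106 m/s; Re = 1.38×10^6; ε/D = 4.25×10^-4; f = 0.01650
h_f = f(L/D)V²/2g = 53.10 m
Total head H = z + h_f = 48.5 + 53.10 = 101.6 m
P_hyd = ρgQH = 995.4·9.81·0.304·101.6 = 301.6 kW

P_hyd ≈ 302 kW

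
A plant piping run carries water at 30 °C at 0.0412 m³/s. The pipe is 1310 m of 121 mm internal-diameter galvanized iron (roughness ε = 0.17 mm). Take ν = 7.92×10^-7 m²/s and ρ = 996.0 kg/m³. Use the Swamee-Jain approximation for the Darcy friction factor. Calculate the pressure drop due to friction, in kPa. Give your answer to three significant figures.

V = 4Q/(πD²) = 4·0.0412/(π·0.121²) = 3.583 m/s
Re = VD/ν = 3.583·0.121/7.92×10^-7 = 5.47×10^5 → turbulent
ε/D = 0.17/121 = 0.00140
Swamee-Jain: f = 0.02191
h_f = f(L/D)V²/(2g) = 0.02191·(1310/0.121)·3.583²/(2·9.81) = 155.2 m
Δp = ρg·h_f = 996.0·9.81·155.2 = 1517 kPa

Δp ≈ 1520 kPa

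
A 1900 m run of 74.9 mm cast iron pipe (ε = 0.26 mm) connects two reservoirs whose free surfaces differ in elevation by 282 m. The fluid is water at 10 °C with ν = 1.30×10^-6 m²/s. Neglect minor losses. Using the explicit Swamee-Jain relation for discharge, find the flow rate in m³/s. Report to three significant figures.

Swamee-Jain (Type II): Q = -0.965·√(gD⁵h_f/L)·ln[ε/(3.7D) + √(3.17ν²L/(gD³h_f))]
√(gD⁵h_f/L) = √(9.81·0.0749⁵·282/1900) = 0.001853
ε/(3.7D) = 9.38×10^-4; √(3.17ν²L/(gD³h_f)) = 9.36×10^-5
Q = -0.965·0.001853·ln(0.001032) = 0.01229 m³/s
Check: V = 2.79 m/s, Re = 1.61×10^5, f = 0.02823, h_f = 284 m ≈ 282 m ✓

Q ≈ 0.0123 m³/s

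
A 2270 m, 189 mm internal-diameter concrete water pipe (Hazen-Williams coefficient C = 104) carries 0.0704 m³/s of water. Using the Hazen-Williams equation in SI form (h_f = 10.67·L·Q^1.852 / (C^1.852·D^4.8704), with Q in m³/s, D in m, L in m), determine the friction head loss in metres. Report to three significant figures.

h_f ≈ 109 m

h_f = 10.67·2270·0.0704^1.852 / (104^1.852·0.189^4.8704) = 109.2 m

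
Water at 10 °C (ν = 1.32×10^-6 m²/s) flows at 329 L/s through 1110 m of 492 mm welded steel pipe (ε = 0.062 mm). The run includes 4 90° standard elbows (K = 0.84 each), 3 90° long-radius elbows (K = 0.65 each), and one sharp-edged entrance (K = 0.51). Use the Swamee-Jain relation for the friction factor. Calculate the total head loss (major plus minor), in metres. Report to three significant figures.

V = 4Q/(πD²) = 1.731 m/s; V²/2g = 0.1526 m
Re = 6.45×10^5, ε/D = 1.26×10^-4 → f = 0.01439 (Swamee-Jain)
Major: h_f = f(L/D)·V²/2g = 0.01439·2256·0.1526 = 4.956 m
Minor: ΣK = 5.82; h_m = ΣK·V²/2g = 0.8883 m
Total H_L = 4.956 + 0.8883 = 5.845 m

H_L ≈ 5.84 m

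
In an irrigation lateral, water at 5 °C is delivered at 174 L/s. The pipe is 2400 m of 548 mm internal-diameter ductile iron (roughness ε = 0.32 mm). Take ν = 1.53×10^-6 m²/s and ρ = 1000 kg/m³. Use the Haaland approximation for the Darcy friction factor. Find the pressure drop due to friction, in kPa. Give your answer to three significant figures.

V = 4Q/(πD²) = 4·0.174/(π·0.548²) = 0.7377 m/s
Re = VD/ν = 0.7377·0.548/1.53×10^-6 = 2.64×10^5 → turbulent
ε/D = 0.32/548 = 5.84×10^-4
Haaland: f = 0.01869
h_f = f(L/D)V²/(2g) = 0.01869·(2400/0.548)·0.7377²/(2·9.81) = 2.271 m
Δp = ρg·h_f = 1000·9.81·2.271 = 22.27 kPa

Δp ≈ 22.3 kPa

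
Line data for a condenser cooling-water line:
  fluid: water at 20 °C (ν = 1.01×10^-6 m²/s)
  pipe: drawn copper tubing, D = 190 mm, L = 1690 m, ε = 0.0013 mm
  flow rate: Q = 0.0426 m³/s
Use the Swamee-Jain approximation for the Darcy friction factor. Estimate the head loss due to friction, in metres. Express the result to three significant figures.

h_f ≈ 15.0 m

V = 4Q/(πD²) = 4·0.0426/(π·0.190²) = 1.502 m/s
Re = VD/ν = 1.502·0.190/1.01×10^-6 = 2.83×10^5 → turbulent
ε/D = 0.0013/190 = 6.84×10^-6
Swamee-Jain: f = 0.01461
h_f = f(L/D)V²/(2g) = 0.01461·(1690/0.190)·1.502²/(2·9.81) = 14.96 m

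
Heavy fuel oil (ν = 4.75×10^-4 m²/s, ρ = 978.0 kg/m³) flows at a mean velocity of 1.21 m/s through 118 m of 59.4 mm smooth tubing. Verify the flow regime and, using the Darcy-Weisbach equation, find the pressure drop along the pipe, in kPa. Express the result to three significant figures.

Δp ≈ 602 kPa

Re = VD/ν = 1.21·0.05940/4.75×10^-4 = 151 → laminar (Re < 2300)
f = 64/Re = 0.4230
h_f = f(L/D)V²/(2g) = 0.4230·(118/0.05940)·1.21²/(2·9.81) = 62.70 m
Δp = ρg·h_f = 978.0·9.81·62.70 = 601.6 kPa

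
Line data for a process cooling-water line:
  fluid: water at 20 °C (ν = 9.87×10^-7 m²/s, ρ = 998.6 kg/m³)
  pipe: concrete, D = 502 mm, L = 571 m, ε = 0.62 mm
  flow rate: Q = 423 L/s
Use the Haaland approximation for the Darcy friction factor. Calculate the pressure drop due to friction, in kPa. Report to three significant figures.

V = 4Q/(πD²) = 4·0.423/(π·0.502²) = 2.137 m/s
Re = VD/ν = 2.137·0.502/9.87×10^-7 = 1.09×10^6 → turbulent
ε/D = 0.62/502 = 0.00124
Haaland: f = 0.02094
h_f = f(L/D)V²/(2g) = 0.02094·(571/0.502)·2.137²/(2·9.81) = 5.544 m
Δp = ρg·h_f = 998.6·9.81·5.544 = 54.31 kPa

Δp ≈ 54.3 kPa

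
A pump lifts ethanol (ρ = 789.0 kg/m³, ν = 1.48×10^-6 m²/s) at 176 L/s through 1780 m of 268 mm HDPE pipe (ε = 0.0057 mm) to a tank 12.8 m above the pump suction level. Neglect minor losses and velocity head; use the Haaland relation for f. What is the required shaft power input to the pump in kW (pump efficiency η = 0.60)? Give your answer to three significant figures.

P_shaft ≈ 127 kW

V = 4Q/(πD²) = 3.120 m/s; Re = 5.65×10^5; ε/D = 2.13×10^-5; f = 0.01306
h_f = f(L/D)V²/2g = 43.02 m
Total head H = z + h_f = 12.8 + 43.02 = 55.82 m
P_hyd = ρgQH = 789.0·9.81·0.176·55.82 = 76.05 kW
P_shaft = P_hyd/η = 76.05/0.60 = 126.7 kW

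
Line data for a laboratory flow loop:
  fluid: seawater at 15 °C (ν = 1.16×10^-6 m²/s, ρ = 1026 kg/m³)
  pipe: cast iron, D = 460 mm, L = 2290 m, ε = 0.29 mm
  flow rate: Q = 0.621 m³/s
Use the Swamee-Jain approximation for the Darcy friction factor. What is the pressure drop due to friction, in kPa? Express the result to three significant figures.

Δp ≈ 641 kPa

V = 4Q/(πD²) = 4·0.621/(π·0.460²) = 3.737 m/s
Re = VD/ν = 3.737·0.460/1.16×10^-6 = 1.48×10^6 → turbulent
ε/D = 0.29/460 = 6.30×10^-4
Swamee-Jain: f = 0.01797
h_f = f(L/D)V²/(2g) = 0.01797·(2290/0.460)·3.737²/(2·9.81) = 63.68 m
Δp = ρg·h_f = 1026·9.81·63.68 = 640.9 kPa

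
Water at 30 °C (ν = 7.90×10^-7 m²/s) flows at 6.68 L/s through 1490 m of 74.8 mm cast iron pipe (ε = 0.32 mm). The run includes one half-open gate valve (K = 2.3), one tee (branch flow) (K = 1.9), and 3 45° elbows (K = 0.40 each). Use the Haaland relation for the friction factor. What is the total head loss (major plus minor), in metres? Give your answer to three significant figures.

V = 4Q/(πD²) = 1.520 m/s; V²/2g = 0.1178 m
Re = 1.44×10^5, ε/D = 0.00428 → f = 0.02970 (Haaland)
Major: h_f = f(L/D)·V²/2g = 0.02970·19920·0.1178 = 69.68 m
Minor: ΣK = 5.40; h_m = ΣK·V²/2g = 0.6360 m
Total H_L = 69.68 + 0.6360 = 70.31 m

H_L ≈ 70.3 m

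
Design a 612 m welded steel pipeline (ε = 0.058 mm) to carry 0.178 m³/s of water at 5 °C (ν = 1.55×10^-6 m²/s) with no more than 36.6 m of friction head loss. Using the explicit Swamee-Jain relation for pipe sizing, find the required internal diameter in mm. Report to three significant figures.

Swamee-Jain (Type III): D = 0.66·[ε^1.25·(LQ²/(gh_f))^4.75 + ν·Q^9.4·(L/(gh_f))^5.2]^0.04
LQ²/(gh_f) = 0.05401; L/(gh_f) = 1.705
Term 1 = ε^1.25·(…)^4.75 = 4.82×10^-12; Term 2 = ν·Q^9.4·(…)^5.2 = 2.23×10^-12
D = 0.66·(4.82×10^-12 + 2.23×10^-12)^0.04 = 0.2363 m = 236 mm
Check: V = 4.06 m/s, Re = 6.19×10^5, f = 0.01568, h_f = 34.1 m ≈ 36.6 m ✓

D ≈ 236 mm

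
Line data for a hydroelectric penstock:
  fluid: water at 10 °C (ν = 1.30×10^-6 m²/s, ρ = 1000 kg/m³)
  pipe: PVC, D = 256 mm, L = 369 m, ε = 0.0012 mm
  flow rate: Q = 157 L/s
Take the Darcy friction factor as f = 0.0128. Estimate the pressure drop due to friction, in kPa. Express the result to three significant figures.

V = 4Q/(πD²) = 4·0.157/(π·0.256²) = 3.050 m/s
h_f = f(L/D)V²/(2g) = 0.01280·(369/0.256)·3.050²/(2·9.81) = 8.749 m
Δp = ρg·h_f = 1000·9.81·8.749 = 85.83 kPa

Δp ≈ 85.8 kPa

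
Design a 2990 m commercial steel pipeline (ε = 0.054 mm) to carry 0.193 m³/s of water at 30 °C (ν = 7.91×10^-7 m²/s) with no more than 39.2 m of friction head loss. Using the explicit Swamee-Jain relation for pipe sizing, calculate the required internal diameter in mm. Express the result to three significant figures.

D ≈ 324 mm

Swamee-Jain (Type III): D = 0.66·[ε^1.25·(LQ²/(gh_f))^4.75 + ν·Q^9.4·(L/(gh_f))^5.2]^0.04
LQ²/(gh_f) = 0.2896; L/(gh_f) = 7.775
Term 1 = ε^1.25·(…)^4.75 = 1.29×10^-8; Term 2 = ν·Q^9.4·(…)^5.2 = 6.52×10^-9
D = 0.66·(1.29×10^-8 + 6.52×10^-9)^0.04 = 0.3244 m = 324 mm
Check: V = 2.34 m/s, Re = 9.58×10^5, f = 0.01443, h_f = 37.0 m ≈ 39.2 m ✓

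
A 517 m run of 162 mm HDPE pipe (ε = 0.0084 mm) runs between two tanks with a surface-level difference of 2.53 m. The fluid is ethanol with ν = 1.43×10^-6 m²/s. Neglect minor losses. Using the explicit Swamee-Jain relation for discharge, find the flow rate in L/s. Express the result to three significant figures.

Swamee-Jain (Type II): Q = -0.965·√(gD⁵h_f/L)·ln[ε/(3.7D) + √(3.17ν²L/(gD³h_f))]
√(gD⁵h_f/L) = √(9.81·0.162⁵·2.53/517) = 0.002314
ε/(3.7D) = 1.40×10^-5; √(3.17ν²L/(gD³h_f)) = 1.78×10^-4
Q = -0.965·0.002314·ln(1.922×10^-4) = 0.01911 m³/s
Check: V = 0.927 m/s, Re = 1.05×10^5, f = 0.01800, h_f = 2.52 m ≈ 2.53 m ✓

Q ≈ 19.1 L/s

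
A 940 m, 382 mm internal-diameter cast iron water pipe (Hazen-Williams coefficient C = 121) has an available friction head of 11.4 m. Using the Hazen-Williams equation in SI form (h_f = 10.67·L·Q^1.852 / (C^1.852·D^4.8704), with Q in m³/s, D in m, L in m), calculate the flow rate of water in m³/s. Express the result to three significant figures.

Q ≈ 0.248 m³/s

Rearranging: Q = [h_f·C^1.852·D^4.8704 / (10.67·L)]^(1/1.852)
Q = [11.4·121^1.852·0.382^4.8704 / (10.67·940)]^0.540 = 0.2477 m³/s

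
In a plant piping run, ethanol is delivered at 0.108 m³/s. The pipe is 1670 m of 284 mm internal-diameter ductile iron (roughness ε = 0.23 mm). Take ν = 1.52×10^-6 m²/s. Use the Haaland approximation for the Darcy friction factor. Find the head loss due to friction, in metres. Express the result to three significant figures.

h_f ≈ 17.1 m

V = 4Q/(πD²) = 4·0.108/(π·0.284²) = 1.705 m/s
Re = VD/ν = 1.705·0.284/1.52×10^-6 = 3.19×10^5 → turbulent
ε/D = 0.23/284 = 8.10×10^-4
Haaland: f = 0.01963
h_f = f(L/D)V²/(2g) = 0.01963·(1670/0.284)·1.705²/(2·9.81) = 17.10 m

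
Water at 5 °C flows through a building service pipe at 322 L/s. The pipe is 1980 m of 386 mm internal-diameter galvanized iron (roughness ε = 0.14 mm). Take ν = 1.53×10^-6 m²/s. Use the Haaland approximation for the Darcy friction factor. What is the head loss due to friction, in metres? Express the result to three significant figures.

V = 4Q/(πD²) = 4·0.322/(π·0.386²) = 2.752 m/s
Re = VD/ν = 2.752·0.386/1.53×10^-6 = 6.94×10^5 → turbulent
ε/D = 0.14/386 = 3.63×10^-4
Haaland: f = 0.01637
h_f = f(L/D)V²/(2g) = 0.01637·(1980/0.386)·2.752²/(2·9.81) = 32.40 m

h_f ≈ 32.4 m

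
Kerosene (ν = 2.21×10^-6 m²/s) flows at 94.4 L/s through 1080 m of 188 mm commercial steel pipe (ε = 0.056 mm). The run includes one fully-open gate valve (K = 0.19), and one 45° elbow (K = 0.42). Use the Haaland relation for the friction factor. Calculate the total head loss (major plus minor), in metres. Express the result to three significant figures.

V = 4Q/(πD²) = 3.401 m/s; V²/2g = 0.5894 m
Re = 2.89×10^5, ε/D = 2.98×10^-4 → f = 0.01684 (Haaland)
Major: h_f = f(L/D)·V²/2g = 0.01684·5745·0.5894 = 57.03 m
Minor: ΣK = 0.610; h_m = ΣK·V²/2g = 0.3596 m
Total H_L = 57.03 + 0.3596 = 57.39 m

H_L ≈ 57.4 m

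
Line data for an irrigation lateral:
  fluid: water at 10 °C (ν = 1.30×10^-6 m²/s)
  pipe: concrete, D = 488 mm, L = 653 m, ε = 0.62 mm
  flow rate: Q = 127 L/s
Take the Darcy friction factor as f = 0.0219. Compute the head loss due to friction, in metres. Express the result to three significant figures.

V = 4Q/(πD²) = 4·0.127/(π·0.488²) = 0.6790 m/s
h_f = f(L/D)V²/(2g) = 0.02190·(653/0.488)·0.6790²/(2·9.81) = 0.6886 m

h_f ≈ 0.689 m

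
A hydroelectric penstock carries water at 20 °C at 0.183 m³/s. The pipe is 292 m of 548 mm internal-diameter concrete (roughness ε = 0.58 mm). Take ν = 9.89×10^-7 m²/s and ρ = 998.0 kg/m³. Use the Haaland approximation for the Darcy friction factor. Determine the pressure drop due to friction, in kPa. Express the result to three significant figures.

Δp ≈ 3.29 kPa

V = 4Q/(πD²) = 4·0.183/(π·0.548²) = 0.7759 m/s
Re = VD/ν = 0.7759·0.548/9.89×10^-7 = 4.30×10^5 → turbulent
ε/D = 0.58/548 = 0.00106
Haaland: f = 0.02053
h_f = f(L/D)V²/(2g) = 0.02053·(292/0.548)·0.7759²/(2·9.81) = 0.3357 m
Δp = ρg·h_f = 998.0·9.81·0.3357 = 3.286 kPa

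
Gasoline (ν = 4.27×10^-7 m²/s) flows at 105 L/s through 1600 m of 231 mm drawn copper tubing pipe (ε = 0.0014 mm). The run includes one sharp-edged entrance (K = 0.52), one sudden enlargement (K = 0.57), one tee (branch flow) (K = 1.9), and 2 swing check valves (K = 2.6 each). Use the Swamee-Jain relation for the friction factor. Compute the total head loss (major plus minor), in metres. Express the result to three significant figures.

H_L ≈ 27.5 m

V = 4Q/(πD²) = 2.505 m/s; V²/2g = 0.3199 m
Re = 1.36×10^6, ε/D = 6.06×10^-6 → f = 0.01122 (Swamee-Jain)
Major: h_f = f(L/D)·V²/2g = 0.01122·6926·0.3199 = 24.86 m
Minor: ΣK = 8.19; h_m = ΣK·V²/2g = 2.620 m
Total H_L = 24.86 + 2.620 = 27.48 m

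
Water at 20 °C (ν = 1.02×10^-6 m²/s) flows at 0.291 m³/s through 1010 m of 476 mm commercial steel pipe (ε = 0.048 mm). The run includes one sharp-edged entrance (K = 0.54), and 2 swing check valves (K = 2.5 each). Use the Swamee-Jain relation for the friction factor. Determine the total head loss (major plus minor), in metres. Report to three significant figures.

V = 4Q/(πD²) = 1.635 m/s; V²/2g = 0.1363 m
Re = 7.63×10^5, ε/D = 1.01×10^-4 → f = 0.01385 (Swamee-Jain)
Major: h_f = f(L/D)·V²/2g = 0.01385·2122·0.1363 = 4.005 m
Minor: ΣK = 5.54; h_m = ΣK·V²/2g = 0.7551 m
Total H_L = 4.005 + 0.7551 = 4.760 m

H_L ≈ 4.76 m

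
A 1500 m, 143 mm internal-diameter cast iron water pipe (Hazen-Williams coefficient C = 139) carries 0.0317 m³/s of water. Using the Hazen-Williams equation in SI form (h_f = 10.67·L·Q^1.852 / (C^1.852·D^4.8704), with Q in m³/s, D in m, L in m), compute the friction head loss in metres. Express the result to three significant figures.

h_f = 10.67·1500·0.0317^1.852 / (139^1.852·0.143^4.8704) = 37.43 m

h_f ≈ 37.4 m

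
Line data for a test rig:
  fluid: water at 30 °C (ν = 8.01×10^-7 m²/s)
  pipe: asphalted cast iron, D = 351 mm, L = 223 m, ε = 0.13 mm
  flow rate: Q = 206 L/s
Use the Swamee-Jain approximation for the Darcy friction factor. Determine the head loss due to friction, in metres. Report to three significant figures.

V = 4Q/(πD²) = 4·0.206/(π·0.351²) = 2.129 m/s
Re = VD/ν = 2.129·0.351/8.01×10^-7 = 9.33×10^5 → turbulent
ε/D = 0.13/351 = 3.70×10^-4
Swamee-Jain: f = 0.01639
h_f = f(L/D)V²/(2g) = 0.01639·(223/0.351)·2.129²/(2·9.81) = 2.406 m

h_f ≈ 2.41 m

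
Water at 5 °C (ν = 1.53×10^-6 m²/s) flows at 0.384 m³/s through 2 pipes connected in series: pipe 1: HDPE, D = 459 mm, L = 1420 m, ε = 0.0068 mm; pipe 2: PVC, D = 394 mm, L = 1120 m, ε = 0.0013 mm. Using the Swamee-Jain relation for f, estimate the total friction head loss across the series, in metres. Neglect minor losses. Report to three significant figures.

H ≈ 28.1 m

Pipe 1: V = 2.321 m/s, Re = 6.96×10^5, ε/D = 1.48×10^-5, f = 0.01264, h_1 = f(L/D)V²/2g = 10.73 m
Pipe 2: V = 3.150 m/s, Re = 8.11×10^5, ε/D = 3.30×10^-6, f = 0.01210, h_2 = f(L/D)V²/2g = 17.39 m
Series → Q common, losses add: H = Σh = 28.12 m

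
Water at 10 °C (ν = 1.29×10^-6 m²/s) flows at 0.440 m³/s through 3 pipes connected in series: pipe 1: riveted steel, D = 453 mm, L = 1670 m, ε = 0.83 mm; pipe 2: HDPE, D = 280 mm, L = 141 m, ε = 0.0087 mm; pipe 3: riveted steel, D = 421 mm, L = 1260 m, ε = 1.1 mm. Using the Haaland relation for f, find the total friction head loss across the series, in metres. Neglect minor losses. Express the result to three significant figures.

H ≈ 86.1 m

Pipe 1: V = 2.730 m/s, Re = 9.59×10^5, ε/D = 0.00183, f = 0.02311, h_1 = f(L/D)V²/2g = 32.36 m
Pipe 2: V = 7.146 m/s, Re = 1.55×10^6, ε/D = 3.11×10^-5, f = 0.01155, h_2 = f(L/D)V²/2g = 15.14 m
Pipe 3: V = 3.161 m/s, Re = 1.03×10^6, ε/D = 0.00261, f = 0.02536, h_3 = f(L/D)V²/2g = 38.65 m
Series → Q common, losses add: H = Σh = 86.15 m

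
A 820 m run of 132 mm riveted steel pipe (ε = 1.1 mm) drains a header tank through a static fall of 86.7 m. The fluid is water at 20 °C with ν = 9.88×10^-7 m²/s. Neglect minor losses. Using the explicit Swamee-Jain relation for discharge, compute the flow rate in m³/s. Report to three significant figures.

Q ≈ 0.0378 m³/s

Swamee-Jain (Type II): Q = -0.965·√(gD⁵h_f/L)·ln[ε/(3.7D) + √(3.17ν²L/(gD³h_f))]
√(gD⁵h_f/L) = √(9.81·0.132⁵·86.7/820) = 0.006447
ε/(3.7D) = 0.00225; √(3.17ν²L/(gD³h_f)) = 3.60×10^-5
Q = -0.965·0.006447·ln(0.002288) = 0.03783 m³/s
Check: V = 2.76 m/s, Re = 3.69×10^5, f = 0.03596, h_f = 87.0 m ≈ 86.7 m ✓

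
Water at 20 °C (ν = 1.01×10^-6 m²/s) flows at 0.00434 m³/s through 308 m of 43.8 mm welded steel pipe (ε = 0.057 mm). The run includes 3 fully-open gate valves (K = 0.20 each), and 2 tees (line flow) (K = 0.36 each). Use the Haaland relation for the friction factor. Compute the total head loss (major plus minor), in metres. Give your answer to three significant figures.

V = 4Q/(πD²) = 2.880 m/s; V²/2g = 0.4229 m
Re = 1.25×10^5, ε/D = 0.00130 → f = 0.02261 (Haaland)
Major: h_f = f(L/D)·V²/2g = 0.02261·7032·0.4229 = 67.23 m
Minor: ΣK = 1.32; h_m = ΣK·V²/2g = 0.5582 m
Total H_L = 67.23 + 0.5582 = 67.78 m

H_L ≈ 67.8 m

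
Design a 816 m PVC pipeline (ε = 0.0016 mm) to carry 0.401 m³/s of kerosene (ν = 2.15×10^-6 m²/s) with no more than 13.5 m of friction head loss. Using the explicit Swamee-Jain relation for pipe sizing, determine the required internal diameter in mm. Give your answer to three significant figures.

D ≈ 406 mm

Swamee-Jain (Type III): D = 0.66·[ε^1.25·(LQ²/(gh_f))^4.75 + ν·Q^9.4·(L/(gh_f))^5.2]^0.04
LQ²/(gh_f) = 0.9908; L/(gh_f) = 6.162
Term 1 = ε^1.25·(…)^4.75 = 5.45×10^-8; Term 2 = ν·Q^9.4·(…)^5.2 = 5.11×10^-6
D = 0.66·(5.45×10^-8 + 5.11×10^-6)^0.04 = 0.4056 m = 406 mm
Check: V = 3.10 m/s, Re = 5.86×10^5, f = 0.01280, h_f = 12.6 m ≈ 13.5 m ✓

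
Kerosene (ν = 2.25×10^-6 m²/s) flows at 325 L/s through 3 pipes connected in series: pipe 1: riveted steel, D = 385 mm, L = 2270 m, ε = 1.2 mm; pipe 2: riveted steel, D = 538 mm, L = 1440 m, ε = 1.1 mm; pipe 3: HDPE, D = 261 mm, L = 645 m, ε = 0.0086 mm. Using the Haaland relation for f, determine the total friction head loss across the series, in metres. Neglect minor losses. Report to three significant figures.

Pipe 1: V = 2.792 m/s, Re = 4.78×10^5, ε/D = 0.00312, f = 0.02675, h_1 = f(L/D)V²/2g = 62.65 m
Pipe 2: V = 1.430 m/s, Re = 3.42×10^5, ε/D = 0.00204, f = 0.02407, h_2 = f(L/D)V²/2g = 6.710 m
Pipe 3: V = 6.075 m/s, Re = 7.05×10^5, ε/D = 3.30×10^-5, f = 0.01280, h_3 = f(L/D)V²/2g = 59.47 m
Series → Q common, losses add: H = Σh = 128.8 m

H ≈ 129 m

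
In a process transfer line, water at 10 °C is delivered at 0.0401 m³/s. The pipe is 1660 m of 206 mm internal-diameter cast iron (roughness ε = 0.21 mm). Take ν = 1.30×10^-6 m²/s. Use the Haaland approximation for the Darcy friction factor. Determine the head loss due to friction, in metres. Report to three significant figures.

V = 4Q/(πD²) = 4·0.0401/(π·0.206²) = 1.203 m/s
Re = VD/ν = 1.203·0.206/1.30×10^-6 = 1.91×10^5 → turbulent
ε/D = 0.21/206 = 0.00102
Haaland: f = 0.02104
h_f = f(L/D)V²/(2g) = 0.02104·(1660/0.206)·1.203²/(2·9.81) = 12.51 m

h_f ≈ 12.5 m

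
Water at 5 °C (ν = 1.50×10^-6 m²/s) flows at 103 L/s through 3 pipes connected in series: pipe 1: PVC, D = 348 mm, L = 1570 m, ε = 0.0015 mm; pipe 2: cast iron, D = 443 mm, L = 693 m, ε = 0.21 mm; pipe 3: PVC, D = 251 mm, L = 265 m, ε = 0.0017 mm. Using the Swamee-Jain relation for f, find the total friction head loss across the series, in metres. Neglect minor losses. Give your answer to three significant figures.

H ≈ 7.97 m

Pipe 1: V = 1.083 m/s, Re = 2.51×10^5, ε/D = 4.31×10^-6, f = 0.01491, h_1 = f(L/D)V²/2g = 4.020 m
Pipe 2: V = 0.6683 m/s, Re = 1.97×10^5, ε/D = 4.74×10^-4, f = 0.01882, h_2 = f(L/D)V²/2g = 0.6700 m
Pipe 3: V = 2.082 m/s, Re = 3.48×10^5, ε/D = 6.77×10^-6, f = 0.01407, h_3 = f(L/D)V²/2g = 3.280 m
Series → Q common, losses add: H = Σh = 7.971 m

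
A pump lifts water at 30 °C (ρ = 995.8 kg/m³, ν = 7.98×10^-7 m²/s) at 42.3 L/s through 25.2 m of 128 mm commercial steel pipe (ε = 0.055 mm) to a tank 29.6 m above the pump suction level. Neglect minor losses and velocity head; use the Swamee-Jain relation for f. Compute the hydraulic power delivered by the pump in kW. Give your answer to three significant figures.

V = 4Q/(πD²) = 3.287 m/s; Re = 5.27×10^5; ε/D = 4.30×10^-4; f = 0.01727
h_f = f(L/D)V²/2g = 1.873 m
Total head H = z + h_f = 29.6 + 1.873 = 31.47 m
P_hyd = ρgQH = 995.8·9.81·0.0423·31.47 = 13.01 kW

P_hyd ≈ 13.0 kW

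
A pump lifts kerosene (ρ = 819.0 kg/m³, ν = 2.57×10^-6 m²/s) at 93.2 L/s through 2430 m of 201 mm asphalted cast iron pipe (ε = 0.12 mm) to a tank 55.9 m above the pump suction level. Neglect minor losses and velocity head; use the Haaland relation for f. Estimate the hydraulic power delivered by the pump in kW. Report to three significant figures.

P_hyd ≈ 117 kW

V = 4Q/(πD²) = 2.937 m/s; Re = 2.30×10^5; ε/D = 5.97×10^-4; f = 0.01894
h_f = f(L/D)V²/2g = 100.7 m
Total head H = z + h_f = 55.9 + 100.7 = 156.6 m
P_hyd = ρgQH = 819.0·9.81·0.0932·156.6 = 117.2 kW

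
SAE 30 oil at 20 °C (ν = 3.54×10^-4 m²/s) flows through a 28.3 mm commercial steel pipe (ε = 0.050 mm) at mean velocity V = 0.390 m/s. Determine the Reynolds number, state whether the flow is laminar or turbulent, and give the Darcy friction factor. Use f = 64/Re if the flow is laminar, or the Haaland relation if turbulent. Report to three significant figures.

Re ≈ 31.2; laminar; f = 64/Re ≈ 2.05

Re = VD/ν = 0.3900·0.0283/3.54×10^-4 = 31.2
Re < 2300 → laminar → f = 64/Re = 2.053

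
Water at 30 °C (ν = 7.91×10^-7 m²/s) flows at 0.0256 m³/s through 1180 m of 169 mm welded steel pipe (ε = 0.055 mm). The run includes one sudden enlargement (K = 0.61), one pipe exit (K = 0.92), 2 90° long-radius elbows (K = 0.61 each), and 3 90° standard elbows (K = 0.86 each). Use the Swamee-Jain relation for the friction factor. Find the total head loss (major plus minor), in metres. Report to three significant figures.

H_L ≈ 8.50 m

V = 4Q/(πD²) = 1.141 m/s; V²/2g = 0.06638 m
Re = 2.44×10^5, ε/D = 3.25×10^-4 → f = 0.01758 (Swamee-Jain)
Major: h_f = f(L/D)·V²/2g = 0.01758·6982·0.06638 = 8.147 m
Minor: ΣK = 5.33; h_m = ΣK·V²/2g = 0.3538 m
Total H_L = 8.147 + 0.3538 = 8.501 m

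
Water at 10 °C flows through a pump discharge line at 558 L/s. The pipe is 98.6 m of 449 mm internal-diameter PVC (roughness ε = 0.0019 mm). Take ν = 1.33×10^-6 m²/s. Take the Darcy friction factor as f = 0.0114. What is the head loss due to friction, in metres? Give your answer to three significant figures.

h_f ≈ 1.58 m

V = 4Q/(πD²) = 4·0.558/(π·0.449²) = 3.524 m/s
h_f = f(L/D)V²/(2g) = 0.01140·(98.6/0.449)·3.524²/(2·9.81) = 1.585 m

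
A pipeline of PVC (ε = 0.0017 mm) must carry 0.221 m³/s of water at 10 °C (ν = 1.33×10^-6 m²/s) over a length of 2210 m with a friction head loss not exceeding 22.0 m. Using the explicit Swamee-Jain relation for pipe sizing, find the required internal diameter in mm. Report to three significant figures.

Swamee-Jain (Type III): D = 0.66·[ε^1.25·(LQ²/(gh_f))^4.75 + ν·Q^9.4·(L/(gh_f))^5.2]^0.04
LQ²/(gh_f) = 0.5001; L/(gh_f) = 10.24
Term 1 = ε^1.25·(…)^4.75 = 2.28×10^-9; Term 2 = ν·Q^9.4·(…)^5.2 = 1.64×10^-7
D = 0.66·(2.28×10^-9 + 1.64×10^-7)^0.04 = 0.3535 m = 353 mm
Check: V = 2.25 m/s, Re = 5.99×10^5, f = 0.01277, h_f = 20.6 m ≈ 22.0 m ✓

D ≈ 353 mm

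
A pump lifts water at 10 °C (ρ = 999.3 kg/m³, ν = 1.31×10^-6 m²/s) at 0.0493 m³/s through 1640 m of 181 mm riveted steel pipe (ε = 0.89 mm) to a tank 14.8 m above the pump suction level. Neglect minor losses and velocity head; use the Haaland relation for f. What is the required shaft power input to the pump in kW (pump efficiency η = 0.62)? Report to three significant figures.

V = 4Q/(πD²) = 1.916 m/s; Re = 2.65×10^5; ε/D = 0.00492; f = 0.03061
h_f = f(L/D)V²/2g = 51.89 m
Total head H = z + h_f = 14.8 + 51.89 = 66.69 m
P_hyd = ρgQH = 999.3·9.81·0.0493·66.69 = 32.23 kW
P_shaft = P_hyd/η = 32.23/0.62 = 51.98 kW

P_shaft ≈ 52.0 kW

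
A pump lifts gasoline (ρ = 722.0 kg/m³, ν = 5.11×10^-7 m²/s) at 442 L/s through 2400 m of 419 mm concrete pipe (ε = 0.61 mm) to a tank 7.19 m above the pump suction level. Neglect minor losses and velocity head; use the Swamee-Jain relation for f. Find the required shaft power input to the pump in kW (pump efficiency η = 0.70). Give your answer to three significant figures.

P_shaft ≈ 323 kW

V = 4Q/(πD²) = 3.206 m/s; Re = 2.63×10^6; ε/D = 0.00146; f = 0.02169
h_f = f(L/D)V²/2g = 65.08 m
Total head H = z + h_f = 7.19 + 65.08 = 72.27 m
P_hyd = ρgQH = 722.0·9.81·0.442·72.27 = 226.3 kW
P_shaft = P_hyd/η = 226.3/0.70 = 323.2 kW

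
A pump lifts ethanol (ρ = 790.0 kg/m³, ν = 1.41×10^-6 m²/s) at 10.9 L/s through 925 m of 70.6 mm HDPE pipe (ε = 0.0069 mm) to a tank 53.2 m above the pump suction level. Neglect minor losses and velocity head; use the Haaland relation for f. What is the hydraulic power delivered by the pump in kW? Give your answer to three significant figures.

V = 4Q/(πD²) = 2.784 m/s; Re = 1.39×10^5; ε/D = 9.77×10^-5; f = 0.01718
h_f = f(L/D)V²/2g = 88.96 m
Total head H = z + h_f = 53.2 + 88.96 = 142.2 m
P_hyd = ρgQH = 790.0·9.81·0.0109·142.2 = 12.01 kW

P_hyd ≈ 12.0 kW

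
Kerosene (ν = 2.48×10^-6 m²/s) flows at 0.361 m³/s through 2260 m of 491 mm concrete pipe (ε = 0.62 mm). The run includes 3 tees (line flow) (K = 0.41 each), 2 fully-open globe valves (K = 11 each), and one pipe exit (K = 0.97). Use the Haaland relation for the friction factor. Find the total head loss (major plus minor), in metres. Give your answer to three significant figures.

H_L ≈ 22.8 m

V = 4Q/(πD²) = 1.907 m/s; V²/2g = 0.1853 m
Re = 3.77×10^5, ε/D = 0.00126 → f = 0.02142 (Haaland)
Major: h_f = f(L/D)·V²/2g = 0.02142·4603·0.1853 = 18.27 m
Minor: ΣK = 24.2; h_m = ΣK·V²/2g = 4.484 m
Total H_L = 18.27 + 4.484 = 22.75 m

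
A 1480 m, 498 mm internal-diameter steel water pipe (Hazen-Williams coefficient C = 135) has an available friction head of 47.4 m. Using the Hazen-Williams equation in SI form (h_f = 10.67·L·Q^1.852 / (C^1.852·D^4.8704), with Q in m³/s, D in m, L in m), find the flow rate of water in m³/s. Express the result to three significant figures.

Rearranging: Q = [h_f·C^1.852·D^4.8704 / (10.67·L)]^(1/1.852)
Q = [47.4·135^1.852·0.498^4.8704 / (10.67·1480)]^0.540 = 0.9375 m³/s

Q ≈ 0.938 m³/s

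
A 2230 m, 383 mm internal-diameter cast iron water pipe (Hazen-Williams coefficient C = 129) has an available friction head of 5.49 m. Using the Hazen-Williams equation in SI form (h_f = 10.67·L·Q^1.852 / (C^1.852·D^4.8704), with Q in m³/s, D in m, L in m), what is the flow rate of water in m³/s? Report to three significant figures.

Rearranging: Q = [h_f·C^1.852·D^4.8704 / (10.67·L)]^(1/1.852)
Q = [5.49·129^1.852·0.383^4.8704 / (10.67·2230)]^0.540 = 0.1124 m³/s

Q ≈ 0.112 m³/s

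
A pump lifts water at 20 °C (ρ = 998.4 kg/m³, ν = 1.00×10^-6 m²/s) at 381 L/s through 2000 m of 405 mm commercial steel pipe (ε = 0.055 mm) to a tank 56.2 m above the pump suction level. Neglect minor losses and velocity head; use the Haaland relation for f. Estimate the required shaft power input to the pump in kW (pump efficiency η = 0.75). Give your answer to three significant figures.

P_shaft ≈ 429 kW

V = 4Q/(πD²) = 2.958 m/s; Re = 1.20×10^6; ε/D = 1.36×10^-4; f = 0.01367
h_f = f(L/D)V²/2g = 30.09 m
Total head H = z + h_f = 56.2 + 30.09 = 86.29 m
P_hyd = ρgQH = 998.4·9.81·0.381·86.29 = 322.0 kW
P_shaft = P_hyd/η = 322.0/0.75 = 429.3 kW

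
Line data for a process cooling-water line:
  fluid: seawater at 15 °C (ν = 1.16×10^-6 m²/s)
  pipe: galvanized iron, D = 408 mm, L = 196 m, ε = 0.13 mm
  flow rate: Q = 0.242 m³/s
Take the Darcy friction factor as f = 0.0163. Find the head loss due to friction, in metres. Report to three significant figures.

V = 4Q/(πD²) = 4·0.242/(π·0.408²) = 1.851 m/s
h_f = f(L/D)V²/(2g) = 0.01630·(196/0.408)·1.851²/(2·9.81) = 1.367 m

h_f ≈ 1.37 m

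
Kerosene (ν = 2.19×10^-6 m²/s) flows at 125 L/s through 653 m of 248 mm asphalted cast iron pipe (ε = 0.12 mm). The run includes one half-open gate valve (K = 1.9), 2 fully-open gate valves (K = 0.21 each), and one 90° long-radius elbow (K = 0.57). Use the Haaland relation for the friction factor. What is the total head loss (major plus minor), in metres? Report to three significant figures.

V = 4Q/(πD²) = 2.588 m/s; V²/2g = 0.3413 m
Re = 2.93×10^5, ε/D = 4.84×10^-4 → f = 0.01801 (Haaland)
Major: h_f = f(L/D)·V²/2g = 0.01801·2633·0.3413 = 16.18 m
Minor: ΣK = 2.89; h_m = ΣK·V²/2g = 0.9864 m
Total H_L = 16.18 + 0.9864 = 17.17 m

H_L ≈ 17.2 m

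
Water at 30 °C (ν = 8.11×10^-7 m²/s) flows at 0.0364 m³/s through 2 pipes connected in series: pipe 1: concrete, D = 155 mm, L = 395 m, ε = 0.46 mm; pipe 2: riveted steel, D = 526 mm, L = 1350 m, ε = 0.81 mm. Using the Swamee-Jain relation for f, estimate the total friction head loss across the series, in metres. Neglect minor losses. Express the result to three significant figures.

H ≈ 12.9 m

Pipe 1: V = 1.929 m/s, Re = 3.69×10^5, ε/D = 0.00297, f = 0.02659, h_1 = f(L/D)V²/2g = 12.85 m
Pipe 2: V = 0.1675 m/s, Re = 1.09×10^5, ε/D = 0.00154, f = 0.02392, h_2 = f(L/D)V²/2g = 0.08779 m
Series → Q common, losses add: H = Σh = 12.94 m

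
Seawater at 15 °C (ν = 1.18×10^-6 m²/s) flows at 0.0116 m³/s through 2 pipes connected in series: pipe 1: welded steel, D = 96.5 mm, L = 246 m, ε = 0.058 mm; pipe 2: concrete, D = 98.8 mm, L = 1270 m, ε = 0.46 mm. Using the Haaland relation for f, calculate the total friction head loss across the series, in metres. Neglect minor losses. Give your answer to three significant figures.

Pipe 1: V = 1.586 m/s, Re = 1.30×10^5, ε/D = 6.01×10^-4, f = 0.01990, h_1 = f(L/D)V²/2g = 6.506 m
Pipe 2: V = 1.513 m/s, Re = 1.27×10^5, ε/D = 0.00466, f = 0.03049, h_2 = f(L/D)V²/2g = 45.73 m
Series → Q common, losses add: H = Σh = 52.23 m

H ≈ 52.2 m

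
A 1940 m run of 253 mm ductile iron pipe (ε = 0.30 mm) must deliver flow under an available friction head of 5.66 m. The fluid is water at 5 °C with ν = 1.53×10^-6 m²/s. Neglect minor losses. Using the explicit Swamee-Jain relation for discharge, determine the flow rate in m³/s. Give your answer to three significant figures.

Q ≈ 0.0405 m³/s

Swamee-Jain (Type II): Q = -0.965·√(gD⁵h_f/L)·ln[ε/(3.7D) + √(3.17ν²L/(gD³h_f))]
√(gD⁵h_f/L) = √(9.81·0.253⁵·5.66/1940) = 0.005447
ε/(3.7D) = 3.20×10^-4; √(3.17ν²L/(gD³h_f)) = 1.27×10^-4
Q = -0.965·0.005447·ln(4.470×10^-4) = 0.04054 m³/s
Check: V = 0.806 m/s, Re = 1.33×10^5, f = 0.02245, h_f = 5.71 m ≈ 5.66 m ✓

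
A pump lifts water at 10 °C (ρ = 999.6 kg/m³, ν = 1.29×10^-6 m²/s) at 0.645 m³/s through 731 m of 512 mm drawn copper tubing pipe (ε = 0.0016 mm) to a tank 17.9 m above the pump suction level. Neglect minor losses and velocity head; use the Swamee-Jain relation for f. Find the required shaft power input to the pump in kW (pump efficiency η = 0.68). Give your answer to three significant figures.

P_shaft ≈ 241 kW

V = 4Q/(πD²) = 3.133 m/s; Re = 1.24×10^6; ε/D = 3.13×10^-6; f = 0.01128
h_f = f(L/D)V²/2g = 8.058 m
Total head H = z + h_f = 17.9 + 8.058 = 25.96 m
P_hyd = ρgQH = 999.6·9.81·0.645·25.96 = 164.2 kW
P_shaft = P_hyd/η = 164.2/0.68 = 241.4 kW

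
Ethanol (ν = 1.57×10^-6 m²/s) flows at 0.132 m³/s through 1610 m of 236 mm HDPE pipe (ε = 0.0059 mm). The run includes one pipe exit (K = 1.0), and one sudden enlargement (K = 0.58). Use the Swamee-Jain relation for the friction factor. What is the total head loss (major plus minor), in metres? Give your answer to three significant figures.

V = 4Q/(πD²) = 3.018 m/s; V²/2g = 0.4641 m
Re = 4.54×10^5, ε/D = 2.50×10^-5 → f = 0.01369 (Swamee-Jain)
Major: h_f = f(L/D)·V²/2g = 0.01369·6822·0.4641 = 43.35 m
Minor: ΣK = 1.58; h_m = ΣK·V²/2g = 0.7333 m
Total H_L = 43.35 + 0.7333 = 44.08 m

H_L ≈ 44.1 m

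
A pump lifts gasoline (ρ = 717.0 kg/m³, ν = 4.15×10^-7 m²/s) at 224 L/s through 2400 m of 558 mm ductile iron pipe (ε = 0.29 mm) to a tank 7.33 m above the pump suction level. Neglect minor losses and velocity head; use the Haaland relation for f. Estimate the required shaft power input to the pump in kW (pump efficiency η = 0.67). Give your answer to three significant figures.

V = 4Q/(πD²) = 0.9160 m/s; Re = 1.23×10^6; ε/D = 5.20×10^-4; f = 0.01723
h_f = f(L/D)V²/2g = 3.169 m
Total head H = z + h_f = 7.33 + 3.169 = 10.50 m
P_hyd = ρgQH = 717.0·9.81·0.224·10.50 = 16.54 kW
P_shaft = P_hyd/η = 16.54/0.67 = 24.69 kW

P_shaft ≈ 24.7 kW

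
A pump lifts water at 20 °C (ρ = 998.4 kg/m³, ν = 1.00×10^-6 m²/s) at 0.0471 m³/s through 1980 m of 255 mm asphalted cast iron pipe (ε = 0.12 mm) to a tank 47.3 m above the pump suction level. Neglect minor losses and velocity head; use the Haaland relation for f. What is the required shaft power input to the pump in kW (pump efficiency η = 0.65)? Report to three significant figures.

P_shaft ≈ 37.9 kW

V = 4Q/(πD²) = 0.9223 m/s; Re = 2.35×10^5; ε/D = 4.71×10^-4; f = 0.01823
h_f = f(L/D)V²/2g = 6.136 m
Total head H = z + h_f = 47.3 + 6.136 = 53.44 m
P_hyd = ρgQH = 998.4·9.81·0.0471·53.44 = 24.65 kW
P_shaft = P_hyd/η = 24.65/0.65 = 37.92 kW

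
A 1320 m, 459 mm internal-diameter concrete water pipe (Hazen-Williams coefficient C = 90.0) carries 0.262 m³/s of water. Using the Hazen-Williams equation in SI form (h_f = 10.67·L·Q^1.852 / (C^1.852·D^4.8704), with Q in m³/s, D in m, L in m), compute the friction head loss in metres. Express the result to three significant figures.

h_f ≈ 12.6 m

h_f = 10.67·1320·0.262^1.852 / (90.0^1.852·0.459^4.8704) = 12.57 m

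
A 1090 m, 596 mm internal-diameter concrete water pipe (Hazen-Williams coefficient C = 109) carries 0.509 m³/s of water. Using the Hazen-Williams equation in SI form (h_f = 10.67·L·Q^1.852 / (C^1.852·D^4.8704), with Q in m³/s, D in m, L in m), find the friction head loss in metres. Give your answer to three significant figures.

h_f = 10.67·1090·0.509^1.852 / (109^1.852·0.596^4.8704) = 6.978 m

h_f ≈ 6.98 m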